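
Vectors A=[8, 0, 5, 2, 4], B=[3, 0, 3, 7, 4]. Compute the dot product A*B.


Dot product = sum of element-wise products
A[0]*B[0] = 8*3 = 24
A[1]*B[1] = 0*0 = 0
A[2]*B[2] = 5*3 = 15
A[3]*B[3] = 2*7 = 14
A[4]*B[4] = 4*4 = 16
Sum = 24 + 0 + 15 + 14 + 16 = 69

69


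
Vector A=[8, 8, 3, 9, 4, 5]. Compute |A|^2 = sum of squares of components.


|A|^2 = sum of squared components
A[0]^2 = 8^2 = 64
A[1]^2 = 8^2 = 64
A[2]^2 = 3^2 = 9
A[3]^2 = 9^2 = 81
A[4]^2 = 4^2 = 16
A[5]^2 = 5^2 = 25
Sum = 64 + 64 + 9 + 81 + 16 + 25 = 259

259


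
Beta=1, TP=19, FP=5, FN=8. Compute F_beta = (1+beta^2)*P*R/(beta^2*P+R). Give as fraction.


P = TP/(TP+FP) = 19/24 = 19/24
R = TP/(TP+FN) = 19/27 = 19/27
beta^2 = 1^2 = 1
(1 + beta^2) = 2
Numerator = (1+beta^2)*P*R = 361/324
Denominator = beta^2*P + R = 19/24 + 19/27 = 323/216
F_beta = 38/51

38/51


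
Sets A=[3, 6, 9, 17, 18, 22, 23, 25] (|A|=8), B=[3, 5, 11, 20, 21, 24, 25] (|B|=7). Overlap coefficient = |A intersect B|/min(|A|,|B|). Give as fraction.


A intersect B = [3, 25]
|A intersect B| = 2
min(|A|, |B|) = min(8, 7) = 7
Overlap = 2 / 7 = 2/7

2/7


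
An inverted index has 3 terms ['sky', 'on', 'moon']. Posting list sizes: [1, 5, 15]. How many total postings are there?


Summing posting list sizes:
'sky': 1 postings
'on': 5 postings
'moon': 15 postings
Total = 1 + 5 + 15 = 21

21


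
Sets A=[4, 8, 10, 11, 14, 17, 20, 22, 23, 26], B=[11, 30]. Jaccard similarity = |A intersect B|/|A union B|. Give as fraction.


A intersect B = [11]
|A intersect B| = 1
A union B = [4, 8, 10, 11, 14, 17, 20, 22, 23, 26, 30]
|A union B| = 11
Jaccard = 1/11 = 1/11

1/11


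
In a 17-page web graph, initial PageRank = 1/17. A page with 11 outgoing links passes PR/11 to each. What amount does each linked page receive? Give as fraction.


Initial PR = 1/17 = 1/17
Outlinks = 11
Contribution per link = PR / outlinks
= 1/17 / 11
= 1/187

1/187


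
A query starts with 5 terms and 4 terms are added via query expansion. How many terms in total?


Original terms: 5
Expansion terms: 4
Total = 5 + 4 = 9

9


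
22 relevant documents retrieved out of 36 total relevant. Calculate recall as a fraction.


Recall = retrieved_relevant / total_relevant
= 22 / 36
= 22 / (22 + 14)
= 11/18

11/18


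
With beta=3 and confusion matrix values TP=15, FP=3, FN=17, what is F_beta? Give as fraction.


P = TP/(TP+FP) = 15/18 = 5/6
R = TP/(TP+FN) = 15/32 = 15/32
beta^2 = 3^2 = 9
(1 + beta^2) = 10
Numerator = (1+beta^2)*P*R = 125/32
Denominator = beta^2*P + R = 15/2 + 15/32 = 255/32
F_beta = 25/51

25/51


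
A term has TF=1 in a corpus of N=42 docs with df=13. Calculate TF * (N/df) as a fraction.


TF * (N/df)
= 1 * (42/13)
= 1 * 42/13
= 42/13

42/13


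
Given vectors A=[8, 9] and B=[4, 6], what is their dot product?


Dot product = sum of element-wise products
A[0]*B[0] = 8*4 = 32
A[1]*B[1] = 9*6 = 54
Sum = 32 + 54 = 86

86


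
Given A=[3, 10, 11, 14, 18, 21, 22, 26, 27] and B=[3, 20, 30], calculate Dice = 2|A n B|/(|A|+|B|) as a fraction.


A intersect B = [3]
|A intersect B| = 1
|A| = 9, |B| = 3
Dice = 2*1 / (9+3)
= 2 / 12 = 1/6

1/6


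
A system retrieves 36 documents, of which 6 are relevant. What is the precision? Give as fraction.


Precision = relevant_retrieved / total_retrieved
= 6 / 36
= 6 / (6 + 30)
= 1/6

1/6


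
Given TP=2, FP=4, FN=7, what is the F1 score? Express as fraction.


F1 = 2 * P * R / (P + R)
P = TP/(TP+FP) = 2/6 = 1/3
R = TP/(TP+FN) = 2/9 = 2/9
2 * P * R = 2 * 1/3 * 2/9 = 4/27
P + R = 1/3 + 2/9 = 5/9
F1 = 4/27 / 5/9 = 4/15

4/15


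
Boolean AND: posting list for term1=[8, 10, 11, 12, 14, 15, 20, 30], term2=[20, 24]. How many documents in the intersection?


Boolean AND: find intersection of posting lists
term1 docs: [8, 10, 11, 12, 14, 15, 20, 30]
term2 docs: [20, 24]
Intersection: [20]
|intersection| = 1

1


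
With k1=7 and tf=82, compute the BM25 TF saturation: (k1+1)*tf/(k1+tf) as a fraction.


BM25 TF component = (k1+1)*tf / (k1+tf)
k1 = 7, tf = 82
Numerator = (7+1)*82 = 656
Denominator = 7 + 82 = 89
= 656/89 = 656/89

656/89


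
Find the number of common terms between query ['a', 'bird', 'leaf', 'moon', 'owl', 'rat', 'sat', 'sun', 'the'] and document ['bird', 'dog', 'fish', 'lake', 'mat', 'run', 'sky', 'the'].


Query terms: ['a', 'bird', 'leaf', 'moon', 'owl', 'rat', 'sat', 'sun', 'the']
Document terms: ['bird', 'dog', 'fish', 'lake', 'mat', 'run', 'sky', 'the']
Common terms: ['bird', 'the']
Overlap count = 2

2


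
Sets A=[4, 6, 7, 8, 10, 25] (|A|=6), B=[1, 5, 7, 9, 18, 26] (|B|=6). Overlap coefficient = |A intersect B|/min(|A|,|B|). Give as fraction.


A intersect B = [7]
|A intersect B| = 1
min(|A|, |B|) = min(6, 6) = 6
Overlap = 1 / 6 = 1/6

1/6


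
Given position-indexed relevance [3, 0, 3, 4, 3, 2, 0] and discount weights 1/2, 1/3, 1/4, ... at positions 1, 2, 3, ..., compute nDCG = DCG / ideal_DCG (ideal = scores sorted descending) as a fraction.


Position discount weights w_i = 1/(i+1) for i=1..7:
Weights = [1/2, 1/3, 1/4, 1/5, 1/6, 1/7, 1/8]
Actual relevance: [3, 0, 3, 4, 3, 2, 0]
DCG = 3/2 + 0/3 + 3/4 + 4/5 + 3/6 + 2/7 + 0/8 = 537/140
Ideal relevance (sorted desc): [4, 3, 3, 3, 2, 0, 0]
Ideal DCG = 4/2 + 3/3 + 3/4 + 3/5 + 2/6 + 0/7 + 0/8 = 281/60
nDCG = DCG / ideal_DCG = 537/140 / 281/60 = 1611/1967

1611/1967


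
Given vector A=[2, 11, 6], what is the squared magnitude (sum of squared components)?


|A|^2 = sum of squared components
A[0]^2 = 2^2 = 4
A[1]^2 = 11^2 = 121
A[2]^2 = 6^2 = 36
Sum = 4 + 121 + 36 = 161

161


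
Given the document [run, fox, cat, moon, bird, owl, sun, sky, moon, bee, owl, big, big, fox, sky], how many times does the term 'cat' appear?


Document has 15 words
Scanning for 'cat':
Found at positions: [2]
Count = 1

1


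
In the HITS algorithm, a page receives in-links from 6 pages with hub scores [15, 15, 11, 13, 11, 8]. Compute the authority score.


Authority = sum of hub scores of in-linkers
In-link 1: hub score = 15
In-link 2: hub score = 15
In-link 3: hub score = 11
In-link 4: hub score = 13
In-link 5: hub score = 11
In-link 6: hub score = 8
Authority = 15 + 15 + 11 + 13 + 11 + 8 = 73

73


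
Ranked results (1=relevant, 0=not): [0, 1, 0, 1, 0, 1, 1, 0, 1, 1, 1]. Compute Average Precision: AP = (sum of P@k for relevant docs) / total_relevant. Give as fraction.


Computing P@k for each relevant position:
Position 1: not relevant
Position 2: relevant, P@2 = 1/2 = 1/2
Position 3: not relevant
Position 4: relevant, P@4 = 2/4 = 1/2
Position 5: not relevant
Position 6: relevant, P@6 = 3/6 = 1/2
Position 7: relevant, P@7 = 4/7 = 4/7
Position 8: not relevant
Position 9: relevant, P@9 = 5/9 = 5/9
Position 10: relevant, P@10 = 6/10 = 3/5
Position 11: relevant, P@11 = 7/11 = 7/11
Sum of P@k = 1/2 + 1/2 + 1/2 + 4/7 + 5/9 + 3/5 + 7/11 = 26773/6930
AP = 26773/6930 / 7 = 26773/48510

26773/48510


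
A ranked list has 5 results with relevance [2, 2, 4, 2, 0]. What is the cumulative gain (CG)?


Cumulative Gain = sum of relevance scores
Position 1: rel=2, running sum=2
Position 2: rel=2, running sum=4
Position 3: rel=4, running sum=8
Position 4: rel=2, running sum=10
Position 5: rel=0, running sum=10
CG = 10

10


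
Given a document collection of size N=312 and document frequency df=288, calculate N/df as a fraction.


IDF ratio = N / df
= 312 / 288
= 13/12

13/12


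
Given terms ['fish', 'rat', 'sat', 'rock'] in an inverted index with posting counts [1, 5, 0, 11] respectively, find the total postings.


Summing posting list sizes:
'fish': 1 postings
'rat': 5 postings
'sat': 0 postings
'rock': 11 postings
Total = 1 + 5 + 0 + 11 = 17

17


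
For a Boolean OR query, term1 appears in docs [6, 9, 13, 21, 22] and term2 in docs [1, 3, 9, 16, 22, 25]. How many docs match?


Boolean OR: find union of posting lists
term1 docs: [6, 9, 13, 21, 22]
term2 docs: [1, 3, 9, 16, 22, 25]
Union: [1, 3, 6, 9, 13, 16, 21, 22, 25]
|union| = 9

9


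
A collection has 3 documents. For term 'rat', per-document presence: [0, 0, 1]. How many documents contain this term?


Checking each document for 'rat':
Doc 1: absent
Doc 2: absent
Doc 3: present
df = sum of presences = 0 + 0 + 1 = 1

1


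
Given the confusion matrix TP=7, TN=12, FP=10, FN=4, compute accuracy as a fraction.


Accuracy = (TP + TN) / (TP + TN + FP + FN)
TP + TN = 7 + 12 = 19
Total = 7 + 12 + 10 + 4 = 33
Accuracy = 19 / 33 = 19/33

19/33


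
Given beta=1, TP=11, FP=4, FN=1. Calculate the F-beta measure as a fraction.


P = TP/(TP+FP) = 11/15 = 11/15
R = TP/(TP+FN) = 11/12 = 11/12
beta^2 = 1^2 = 1
(1 + beta^2) = 2
Numerator = (1+beta^2)*P*R = 121/90
Denominator = beta^2*P + R = 11/15 + 11/12 = 33/20
F_beta = 22/27

22/27


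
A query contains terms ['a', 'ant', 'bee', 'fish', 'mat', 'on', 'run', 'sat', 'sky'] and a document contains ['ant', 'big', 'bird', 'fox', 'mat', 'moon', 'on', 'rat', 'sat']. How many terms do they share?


Query terms: ['a', 'ant', 'bee', 'fish', 'mat', 'on', 'run', 'sat', 'sky']
Document terms: ['ant', 'big', 'bird', 'fox', 'mat', 'moon', 'on', 'rat', 'sat']
Common terms: ['ant', 'mat', 'on', 'sat']
Overlap count = 4

4


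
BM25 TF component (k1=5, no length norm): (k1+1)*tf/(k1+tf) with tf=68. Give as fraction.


BM25 TF component = (k1+1)*tf / (k1+tf)
k1 = 5, tf = 68
Numerator = (5+1)*68 = 408
Denominator = 5 + 68 = 73
= 408/73 = 408/73

408/73


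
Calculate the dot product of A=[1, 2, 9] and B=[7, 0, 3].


Dot product = sum of element-wise products
A[0]*B[0] = 1*7 = 7
A[1]*B[1] = 2*0 = 0
A[2]*B[2] = 9*3 = 27
Sum = 7 + 0 + 27 = 34

34


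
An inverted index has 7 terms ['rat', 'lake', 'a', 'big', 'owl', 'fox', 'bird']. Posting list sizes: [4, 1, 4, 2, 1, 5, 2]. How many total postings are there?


Summing posting list sizes:
'rat': 4 postings
'lake': 1 postings
'a': 4 postings
'big': 2 postings
'owl': 1 postings
'fox': 5 postings
'bird': 2 postings
Total = 4 + 1 + 4 + 2 + 1 + 5 + 2 = 19

19


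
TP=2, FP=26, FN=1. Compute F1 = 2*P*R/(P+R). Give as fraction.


F1 = 2 * P * R / (P + R)
P = TP/(TP+FP) = 2/28 = 1/14
R = TP/(TP+FN) = 2/3 = 2/3
2 * P * R = 2 * 1/14 * 2/3 = 2/21
P + R = 1/14 + 2/3 = 31/42
F1 = 2/21 / 31/42 = 4/31

4/31


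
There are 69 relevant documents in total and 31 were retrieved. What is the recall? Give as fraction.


Recall = retrieved_relevant / total_relevant
= 31 / 69
= 31 / (31 + 38)
= 31/69

31/69


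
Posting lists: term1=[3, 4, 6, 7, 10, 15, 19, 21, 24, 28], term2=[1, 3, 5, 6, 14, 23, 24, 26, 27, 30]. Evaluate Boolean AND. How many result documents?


Boolean AND: find intersection of posting lists
term1 docs: [3, 4, 6, 7, 10, 15, 19, 21, 24, 28]
term2 docs: [1, 3, 5, 6, 14, 23, 24, 26, 27, 30]
Intersection: [3, 6, 24]
|intersection| = 3

3


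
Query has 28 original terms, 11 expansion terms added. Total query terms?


Original terms: 28
Expansion terms: 11
Total = 28 + 11 = 39

39


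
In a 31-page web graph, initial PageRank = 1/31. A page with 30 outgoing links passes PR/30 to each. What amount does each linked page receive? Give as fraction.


Initial PR = 1/31 = 1/31
Outlinks = 30
Contribution per link = PR / outlinks
= 1/31 / 30
= 1/930

1/930


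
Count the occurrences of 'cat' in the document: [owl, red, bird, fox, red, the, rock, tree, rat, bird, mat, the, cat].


Document has 13 words
Scanning for 'cat':
Found at positions: [12]
Count = 1

1


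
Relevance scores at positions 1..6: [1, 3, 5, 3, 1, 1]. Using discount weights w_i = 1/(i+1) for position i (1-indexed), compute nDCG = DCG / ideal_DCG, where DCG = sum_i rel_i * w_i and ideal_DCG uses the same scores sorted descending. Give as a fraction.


Position discount weights w_i = 1/(i+1) for i=1..6:
Weights = [1/2, 1/3, 1/4, 1/5, 1/6, 1/7]
Actual relevance: [1, 3, 5, 3, 1, 1]
DCG = 1/2 + 3/3 + 5/4 + 3/5 + 1/6 + 1/7 = 1537/420
Ideal relevance (sorted desc): [5, 3, 3, 1, 1, 1]
Ideal DCG = 5/2 + 3/3 + 3/4 + 1/5 + 1/6 + 1/7 = 1999/420
nDCG = DCG / ideal_DCG = 1537/420 / 1999/420 = 1537/1999

1537/1999


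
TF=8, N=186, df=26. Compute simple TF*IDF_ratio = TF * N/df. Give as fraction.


TF * (N/df)
= 8 * (186/26)
= 8 * 93/13
= 744/13

744/13


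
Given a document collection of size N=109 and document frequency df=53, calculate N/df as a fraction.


IDF ratio = N / df
= 109 / 53
= 109/53

109/53


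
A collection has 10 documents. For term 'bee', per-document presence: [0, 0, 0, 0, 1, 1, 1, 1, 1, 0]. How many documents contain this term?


Checking each document for 'bee':
Doc 1: absent
Doc 2: absent
Doc 3: absent
Doc 4: absent
Doc 5: present
Doc 6: present
Doc 7: present
Doc 8: present
Doc 9: present
Doc 10: absent
df = sum of presences = 0 + 0 + 0 + 0 + 1 + 1 + 1 + 1 + 1 + 0 = 5

5


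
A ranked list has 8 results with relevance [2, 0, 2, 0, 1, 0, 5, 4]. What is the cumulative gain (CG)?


Cumulative Gain = sum of relevance scores
Position 1: rel=2, running sum=2
Position 2: rel=0, running sum=2
Position 3: rel=2, running sum=4
Position 4: rel=0, running sum=4
Position 5: rel=1, running sum=5
Position 6: rel=0, running sum=5
Position 7: rel=5, running sum=10
Position 8: rel=4, running sum=14
CG = 14

14


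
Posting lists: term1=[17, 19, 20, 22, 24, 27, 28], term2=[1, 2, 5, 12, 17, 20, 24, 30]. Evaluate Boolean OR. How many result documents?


Boolean OR: find union of posting lists
term1 docs: [17, 19, 20, 22, 24, 27, 28]
term2 docs: [1, 2, 5, 12, 17, 20, 24, 30]
Union: [1, 2, 5, 12, 17, 19, 20, 22, 24, 27, 28, 30]
|union| = 12

12


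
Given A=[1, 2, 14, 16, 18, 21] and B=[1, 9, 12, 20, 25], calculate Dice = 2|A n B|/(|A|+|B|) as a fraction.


A intersect B = [1]
|A intersect B| = 1
|A| = 6, |B| = 5
Dice = 2*1 / (6+5)
= 2 / 11 = 2/11

2/11


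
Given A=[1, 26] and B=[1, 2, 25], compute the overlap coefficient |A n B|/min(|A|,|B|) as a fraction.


A intersect B = [1]
|A intersect B| = 1
min(|A|, |B|) = min(2, 3) = 2
Overlap = 1 / 2 = 1/2

1/2


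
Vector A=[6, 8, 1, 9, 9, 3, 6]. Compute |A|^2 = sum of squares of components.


|A|^2 = sum of squared components
A[0]^2 = 6^2 = 36
A[1]^2 = 8^2 = 64
A[2]^2 = 1^2 = 1
A[3]^2 = 9^2 = 81
A[4]^2 = 9^2 = 81
A[5]^2 = 3^2 = 9
A[6]^2 = 6^2 = 36
Sum = 36 + 64 + 1 + 81 + 81 + 9 + 36 = 308

308


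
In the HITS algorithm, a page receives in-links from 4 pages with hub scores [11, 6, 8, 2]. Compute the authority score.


Authority = sum of hub scores of in-linkers
In-link 1: hub score = 11
In-link 2: hub score = 6
In-link 3: hub score = 8
In-link 4: hub score = 2
Authority = 11 + 6 + 8 + 2 = 27

27


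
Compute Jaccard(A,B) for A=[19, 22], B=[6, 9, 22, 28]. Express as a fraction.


A intersect B = [22]
|A intersect B| = 1
A union B = [6, 9, 19, 22, 28]
|A union B| = 5
Jaccard = 1/5 = 1/5

1/5


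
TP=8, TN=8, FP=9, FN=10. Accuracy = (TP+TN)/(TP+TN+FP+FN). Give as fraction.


Accuracy = (TP + TN) / (TP + TN + FP + FN)
TP + TN = 8 + 8 = 16
Total = 8 + 8 + 9 + 10 = 35
Accuracy = 16 / 35 = 16/35

16/35


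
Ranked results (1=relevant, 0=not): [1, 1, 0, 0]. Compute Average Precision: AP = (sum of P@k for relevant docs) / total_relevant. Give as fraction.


Computing P@k for each relevant position:
Position 1: relevant, P@1 = 1/1 = 1
Position 2: relevant, P@2 = 2/2 = 1
Position 3: not relevant
Position 4: not relevant
Sum of P@k = 1 + 1 = 2
AP = 2 / 2 = 1

1


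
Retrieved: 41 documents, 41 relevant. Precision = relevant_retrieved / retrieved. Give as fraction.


Precision = relevant_retrieved / total_retrieved
= 41 / 41
= 41 / (41 + 0)
= 1

1


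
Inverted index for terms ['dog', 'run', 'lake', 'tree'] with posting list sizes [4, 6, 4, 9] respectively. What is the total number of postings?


Summing posting list sizes:
'dog': 4 postings
'run': 6 postings
'lake': 4 postings
'tree': 9 postings
Total = 4 + 6 + 4 + 9 = 23

23


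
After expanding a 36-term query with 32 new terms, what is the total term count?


Original terms: 36
Expansion terms: 32
Total = 36 + 32 = 68

68


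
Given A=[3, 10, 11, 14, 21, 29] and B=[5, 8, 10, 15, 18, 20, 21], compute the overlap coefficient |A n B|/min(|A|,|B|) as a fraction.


A intersect B = [10, 21]
|A intersect B| = 2
min(|A|, |B|) = min(6, 7) = 6
Overlap = 2 / 6 = 1/3

1/3


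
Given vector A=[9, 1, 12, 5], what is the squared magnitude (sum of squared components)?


|A|^2 = sum of squared components
A[0]^2 = 9^2 = 81
A[1]^2 = 1^2 = 1
A[2]^2 = 12^2 = 144
A[3]^2 = 5^2 = 25
Sum = 81 + 1 + 144 + 25 = 251

251


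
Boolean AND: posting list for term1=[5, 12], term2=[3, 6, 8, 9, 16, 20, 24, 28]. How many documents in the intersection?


Boolean AND: find intersection of posting lists
term1 docs: [5, 12]
term2 docs: [3, 6, 8, 9, 16, 20, 24, 28]
Intersection: []
|intersection| = 0

0


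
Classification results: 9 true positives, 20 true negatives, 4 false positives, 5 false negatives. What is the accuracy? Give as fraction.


Accuracy = (TP + TN) / (TP + TN + FP + FN)
TP + TN = 9 + 20 = 29
Total = 9 + 20 + 4 + 5 = 38
Accuracy = 29 / 38 = 29/38

29/38


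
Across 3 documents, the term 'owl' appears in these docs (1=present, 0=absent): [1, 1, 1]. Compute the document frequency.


Checking each document for 'owl':
Doc 1: present
Doc 2: present
Doc 3: present
df = sum of presences = 1 + 1 + 1 = 3

3


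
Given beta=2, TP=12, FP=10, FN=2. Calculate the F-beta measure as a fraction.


P = TP/(TP+FP) = 12/22 = 6/11
R = TP/(TP+FN) = 12/14 = 6/7
beta^2 = 2^2 = 4
(1 + beta^2) = 5
Numerator = (1+beta^2)*P*R = 180/77
Denominator = beta^2*P + R = 24/11 + 6/7 = 234/77
F_beta = 10/13

10/13


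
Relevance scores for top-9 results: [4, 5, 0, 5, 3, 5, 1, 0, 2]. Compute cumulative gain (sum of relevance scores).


Cumulative Gain = sum of relevance scores
Position 1: rel=4, running sum=4
Position 2: rel=5, running sum=9
Position 3: rel=0, running sum=9
Position 4: rel=5, running sum=14
Position 5: rel=3, running sum=17
Position 6: rel=5, running sum=22
Position 7: rel=1, running sum=23
Position 8: rel=0, running sum=23
Position 9: rel=2, running sum=25
CG = 25

25


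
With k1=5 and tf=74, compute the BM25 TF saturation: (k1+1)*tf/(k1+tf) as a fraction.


BM25 TF component = (k1+1)*tf / (k1+tf)
k1 = 5, tf = 74
Numerator = (5+1)*74 = 444
Denominator = 5 + 74 = 79
= 444/79 = 444/79

444/79


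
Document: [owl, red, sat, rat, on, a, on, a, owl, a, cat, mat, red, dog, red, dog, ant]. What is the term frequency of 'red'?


Document has 17 words
Scanning for 'red':
Found at positions: [1, 12, 14]
Count = 3

3


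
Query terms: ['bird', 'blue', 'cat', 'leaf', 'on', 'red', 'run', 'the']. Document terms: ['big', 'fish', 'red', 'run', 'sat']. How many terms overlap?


Query terms: ['bird', 'blue', 'cat', 'leaf', 'on', 'red', 'run', 'the']
Document terms: ['big', 'fish', 'red', 'run', 'sat']
Common terms: ['red', 'run']
Overlap count = 2

2


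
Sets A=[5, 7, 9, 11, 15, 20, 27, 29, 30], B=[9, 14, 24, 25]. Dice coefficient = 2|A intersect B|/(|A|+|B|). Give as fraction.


A intersect B = [9]
|A intersect B| = 1
|A| = 9, |B| = 4
Dice = 2*1 / (9+4)
= 2 / 13 = 2/13

2/13


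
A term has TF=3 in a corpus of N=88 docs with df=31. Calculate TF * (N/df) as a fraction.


TF * (N/df)
= 3 * (88/31)
= 3 * 88/31
= 264/31

264/31


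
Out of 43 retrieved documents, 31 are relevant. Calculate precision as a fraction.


Precision = relevant_retrieved / total_retrieved
= 31 / 43
= 31 / (31 + 12)
= 31/43

31/43


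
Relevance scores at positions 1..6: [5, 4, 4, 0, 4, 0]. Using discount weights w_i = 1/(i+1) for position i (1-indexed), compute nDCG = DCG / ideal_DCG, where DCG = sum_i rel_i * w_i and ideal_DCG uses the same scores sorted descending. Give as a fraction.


Position discount weights w_i = 1/(i+1) for i=1..6:
Weights = [1/2, 1/3, 1/4, 1/5, 1/6, 1/7]
Actual relevance: [5, 4, 4, 0, 4, 0]
DCG = 5/2 + 4/3 + 4/4 + 0/5 + 4/6 + 0/7 = 11/2
Ideal relevance (sorted desc): [5, 4, 4, 4, 0, 0]
Ideal DCG = 5/2 + 4/3 + 4/4 + 4/5 + 0/6 + 0/7 = 169/30
nDCG = DCG / ideal_DCG = 11/2 / 169/30 = 165/169

165/169


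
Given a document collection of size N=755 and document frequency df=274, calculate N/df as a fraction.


IDF ratio = N / df
= 755 / 274
= 755/274

755/274


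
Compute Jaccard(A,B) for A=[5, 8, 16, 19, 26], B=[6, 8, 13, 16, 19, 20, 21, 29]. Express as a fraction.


A intersect B = [8, 16, 19]
|A intersect B| = 3
A union B = [5, 6, 8, 13, 16, 19, 20, 21, 26, 29]
|A union B| = 10
Jaccard = 3/10 = 3/10

3/10


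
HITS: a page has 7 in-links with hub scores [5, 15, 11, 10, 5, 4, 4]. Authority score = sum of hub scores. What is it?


Authority = sum of hub scores of in-linkers
In-link 1: hub score = 5
In-link 2: hub score = 15
In-link 3: hub score = 11
In-link 4: hub score = 10
In-link 5: hub score = 5
In-link 6: hub score = 4
In-link 7: hub score = 4
Authority = 5 + 15 + 11 + 10 + 5 + 4 + 4 = 54

54


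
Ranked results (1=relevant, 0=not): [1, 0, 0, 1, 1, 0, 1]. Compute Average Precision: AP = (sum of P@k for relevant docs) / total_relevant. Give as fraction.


Computing P@k for each relevant position:
Position 1: relevant, P@1 = 1/1 = 1
Position 2: not relevant
Position 3: not relevant
Position 4: relevant, P@4 = 2/4 = 1/2
Position 5: relevant, P@5 = 3/5 = 3/5
Position 6: not relevant
Position 7: relevant, P@7 = 4/7 = 4/7
Sum of P@k = 1 + 1/2 + 3/5 + 4/7 = 187/70
AP = 187/70 / 4 = 187/280

187/280


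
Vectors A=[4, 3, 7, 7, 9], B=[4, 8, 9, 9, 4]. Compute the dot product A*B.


Dot product = sum of element-wise products
A[0]*B[0] = 4*4 = 16
A[1]*B[1] = 3*8 = 24
A[2]*B[2] = 7*9 = 63
A[3]*B[3] = 7*9 = 63
A[4]*B[4] = 9*4 = 36
Sum = 16 + 24 + 63 + 63 + 36 = 202

202


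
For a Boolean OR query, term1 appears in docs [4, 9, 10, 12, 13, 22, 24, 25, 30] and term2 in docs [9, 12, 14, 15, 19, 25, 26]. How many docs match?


Boolean OR: find union of posting lists
term1 docs: [4, 9, 10, 12, 13, 22, 24, 25, 30]
term2 docs: [9, 12, 14, 15, 19, 25, 26]
Union: [4, 9, 10, 12, 13, 14, 15, 19, 22, 24, 25, 26, 30]
|union| = 13

13


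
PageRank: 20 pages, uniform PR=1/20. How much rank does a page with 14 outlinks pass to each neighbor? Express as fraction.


Initial PR = 1/20 = 1/20
Outlinks = 14
Contribution per link = PR / outlinks
= 1/20 / 14
= 1/280

1/280


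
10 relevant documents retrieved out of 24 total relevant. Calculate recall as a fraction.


Recall = retrieved_relevant / total_relevant
= 10 / 24
= 10 / (10 + 14)
= 5/12

5/12


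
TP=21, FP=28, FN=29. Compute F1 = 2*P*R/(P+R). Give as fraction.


F1 = 2 * P * R / (P + R)
P = TP/(TP+FP) = 21/49 = 3/7
R = TP/(TP+FN) = 21/50 = 21/50
2 * P * R = 2 * 3/7 * 21/50 = 9/25
P + R = 3/7 + 21/50 = 297/350
F1 = 9/25 / 297/350 = 14/33

14/33


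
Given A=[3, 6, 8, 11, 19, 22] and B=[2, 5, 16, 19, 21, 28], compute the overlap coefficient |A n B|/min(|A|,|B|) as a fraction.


A intersect B = [19]
|A intersect B| = 1
min(|A|, |B|) = min(6, 6) = 6
Overlap = 1 / 6 = 1/6

1/6


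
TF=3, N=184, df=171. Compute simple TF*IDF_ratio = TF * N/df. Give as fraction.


TF * (N/df)
= 3 * (184/171)
= 3 * 184/171
= 184/57

184/57


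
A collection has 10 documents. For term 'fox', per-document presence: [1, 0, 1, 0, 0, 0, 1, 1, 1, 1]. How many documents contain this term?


Checking each document for 'fox':
Doc 1: present
Doc 2: absent
Doc 3: present
Doc 4: absent
Doc 5: absent
Doc 6: absent
Doc 7: present
Doc 8: present
Doc 9: present
Doc 10: present
df = sum of presences = 1 + 0 + 1 + 0 + 0 + 0 + 1 + 1 + 1 + 1 = 6

6


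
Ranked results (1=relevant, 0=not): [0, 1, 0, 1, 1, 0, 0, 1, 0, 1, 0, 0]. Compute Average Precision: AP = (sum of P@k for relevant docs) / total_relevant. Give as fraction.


Computing P@k for each relevant position:
Position 1: not relevant
Position 2: relevant, P@2 = 1/2 = 1/2
Position 3: not relevant
Position 4: relevant, P@4 = 2/4 = 1/2
Position 5: relevant, P@5 = 3/5 = 3/5
Position 6: not relevant
Position 7: not relevant
Position 8: relevant, P@8 = 4/8 = 1/2
Position 9: not relevant
Position 10: relevant, P@10 = 5/10 = 1/2
Position 11: not relevant
Position 12: not relevant
Sum of P@k = 1/2 + 1/2 + 3/5 + 1/2 + 1/2 = 13/5
AP = 13/5 / 5 = 13/25

13/25


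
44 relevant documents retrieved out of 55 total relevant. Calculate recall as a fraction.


Recall = retrieved_relevant / total_relevant
= 44 / 55
= 44 / (44 + 11)
= 4/5

4/5


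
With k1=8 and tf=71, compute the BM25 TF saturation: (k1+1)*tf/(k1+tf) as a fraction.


BM25 TF component = (k1+1)*tf / (k1+tf)
k1 = 8, tf = 71
Numerator = (8+1)*71 = 639
Denominator = 8 + 71 = 79
= 639/79 = 639/79

639/79


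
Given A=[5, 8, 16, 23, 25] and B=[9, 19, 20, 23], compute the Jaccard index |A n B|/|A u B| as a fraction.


A intersect B = [23]
|A intersect B| = 1
A union B = [5, 8, 9, 16, 19, 20, 23, 25]
|A union B| = 8
Jaccard = 1/8 = 1/8

1/8


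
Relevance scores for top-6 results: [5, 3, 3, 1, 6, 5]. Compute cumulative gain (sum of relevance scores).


Cumulative Gain = sum of relevance scores
Position 1: rel=5, running sum=5
Position 2: rel=3, running sum=8
Position 3: rel=3, running sum=11
Position 4: rel=1, running sum=12
Position 5: rel=6, running sum=18
Position 6: rel=5, running sum=23
CG = 23

23


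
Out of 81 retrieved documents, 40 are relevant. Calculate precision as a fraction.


Precision = relevant_retrieved / total_retrieved
= 40 / 81
= 40 / (40 + 41)
= 40/81

40/81


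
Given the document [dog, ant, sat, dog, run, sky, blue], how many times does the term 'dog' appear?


Document has 7 words
Scanning for 'dog':
Found at positions: [0, 3]
Count = 2

2


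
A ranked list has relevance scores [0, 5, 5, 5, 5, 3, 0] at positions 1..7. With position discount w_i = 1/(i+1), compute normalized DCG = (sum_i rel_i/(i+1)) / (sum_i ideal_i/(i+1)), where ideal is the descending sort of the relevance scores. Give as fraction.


Position discount weights w_i = 1/(i+1) for i=1..7:
Weights = [1/2, 1/3, 1/4, 1/5, 1/6, 1/7, 1/8]
Actual relevance: [0, 5, 5, 5, 5, 3, 0]
DCG = 0/2 + 5/3 + 5/4 + 5/5 + 5/6 + 3/7 + 0/8 = 145/28
Ideal relevance (sorted desc): [5, 5, 5, 5, 3, 0, 0]
Ideal DCG = 5/2 + 5/3 + 5/4 + 5/5 + 3/6 + 0/7 + 0/8 = 83/12
nDCG = DCG / ideal_DCG = 145/28 / 83/12 = 435/581

435/581


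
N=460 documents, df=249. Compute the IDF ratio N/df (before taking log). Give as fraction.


IDF ratio = N / df
= 460 / 249
= 460/249

460/249


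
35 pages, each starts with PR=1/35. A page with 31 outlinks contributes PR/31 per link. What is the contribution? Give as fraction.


Initial PR = 1/35 = 1/35
Outlinks = 31
Contribution per link = PR / outlinks
= 1/35 / 31
= 1/1085

1/1085


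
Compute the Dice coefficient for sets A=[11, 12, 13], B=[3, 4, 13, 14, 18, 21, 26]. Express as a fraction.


A intersect B = [13]
|A intersect B| = 1
|A| = 3, |B| = 7
Dice = 2*1 / (3+7)
= 2 / 10 = 1/5

1/5


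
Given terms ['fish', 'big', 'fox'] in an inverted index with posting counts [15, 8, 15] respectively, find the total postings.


Summing posting list sizes:
'fish': 15 postings
'big': 8 postings
'fox': 15 postings
Total = 15 + 8 + 15 = 38

38


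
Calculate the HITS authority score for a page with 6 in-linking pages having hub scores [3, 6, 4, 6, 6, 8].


Authority = sum of hub scores of in-linkers
In-link 1: hub score = 3
In-link 2: hub score = 6
In-link 3: hub score = 4
In-link 4: hub score = 6
In-link 5: hub score = 6
In-link 6: hub score = 8
Authority = 3 + 6 + 4 + 6 + 6 + 8 = 33

33


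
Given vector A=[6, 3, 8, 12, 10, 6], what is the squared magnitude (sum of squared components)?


|A|^2 = sum of squared components
A[0]^2 = 6^2 = 36
A[1]^2 = 3^2 = 9
A[2]^2 = 8^2 = 64
A[3]^2 = 12^2 = 144
A[4]^2 = 10^2 = 100
A[5]^2 = 6^2 = 36
Sum = 36 + 9 + 64 + 144 + 100 + 36 = 389

389


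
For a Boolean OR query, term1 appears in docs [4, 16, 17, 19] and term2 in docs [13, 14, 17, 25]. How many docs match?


Boolean OR: find union of posting lists
term1 docs: [4, 16, 17, 19]
term2 docs: [13, 14, 17, 25]
Union: [4, 13, 14, 16, 17, 19, 25]
|union| = 7

7


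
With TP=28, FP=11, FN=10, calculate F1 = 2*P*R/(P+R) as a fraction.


F1 = 2 * P * R / (P + R)
P = TP/(TP+FP) = 28/39 = 28/39
R = TP/(TP+FN) = 28/38 = 14/19
2 * P * R = 2 * 28/39 * 14/19 = 784/741
P + R = 28/39 + 14/19 = 1078/741
F1 = 784/741 / 1078/741 = 8/11

8/11


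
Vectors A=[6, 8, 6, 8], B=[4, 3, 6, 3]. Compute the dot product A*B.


Dot product = sum of element-wise products
A[0]*B[0] = 6*4 = 24
A[1]*B[1] = 8*3 = 24
A[2]*B[2] = 6*6 = 36
A[3]*B[3] = 8*3 = 24
Sum = 24 + 24 + 36 + 24 = 108

108


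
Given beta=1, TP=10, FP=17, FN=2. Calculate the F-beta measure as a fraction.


P = TP/(TP+FP) = 10/27 = 10/27
R = TP/(TP+FN) = 10/12 = 5/6
beta^2 = 1^2 = 1
(1 + beta^2) = 2
Numerator = (1+beta^2)*P*R = 50/81
Denominator = beta^2*P + R = 10/27 + 5/6 = 65/54
F_beta = 20/39

20/39


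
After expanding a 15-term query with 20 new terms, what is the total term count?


Original terms: 15
Expansion terms: 20
Total = 15 + 20 = 35

35


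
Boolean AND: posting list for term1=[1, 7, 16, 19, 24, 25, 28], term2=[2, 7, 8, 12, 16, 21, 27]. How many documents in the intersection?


Boolean AND: find intersection of posting lists
term1 docs: [1, 7, 16, 19, 24, 25, 28]
term2 docs: [2, 7, 8, 12, 16, 21, 27]
Intersection: [7, 16]
|intersection| = 2

2


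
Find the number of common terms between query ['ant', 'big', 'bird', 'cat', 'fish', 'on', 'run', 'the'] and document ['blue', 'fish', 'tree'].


Query terms: ['ant', 'big', 'bird', 'cat', 'fish', 'on', 'run', 'the']
Document terms: ['blue', 'fish', 'tree']
Common terms: ['fish']
Overlap count = 1

1


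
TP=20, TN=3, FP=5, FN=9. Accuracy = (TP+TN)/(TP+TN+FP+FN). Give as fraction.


Accuracy = (TP + TN) / (TP + TN + FP + FN)
TP + TN = 20 + 3 = 23
Total = 20 + 3 + 5 + 9 = 37
Accuracy = 23 / 37 = 23/37

23/37


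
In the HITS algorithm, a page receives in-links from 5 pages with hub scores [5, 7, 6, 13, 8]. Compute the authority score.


Authority = sum of hub scores of in-linkers
In-link 1: hub score = 5
In-link 2: hub score = 7
In-link 3: hub score = 6
In-link 4: hub score = 13
In-link 5: hub score = 8
Authority = 5 + 7 + 6 + 13 + 8 = 39

39


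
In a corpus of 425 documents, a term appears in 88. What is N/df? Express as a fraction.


IDF ratio = N / df
= 425 / 88
= 425/88

425/88


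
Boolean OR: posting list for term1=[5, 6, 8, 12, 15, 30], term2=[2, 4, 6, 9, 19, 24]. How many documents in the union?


Boolean OR: find union of posting lists
term1 docs: [5, 6, 8, 12, 15, 30]
term2 docs: [2, 4, 6, 9, 19, 24]
Union: [2, 4, 5, 6, 8, 9, 12, 15, 19, 24, 30]
|union| = 11

11


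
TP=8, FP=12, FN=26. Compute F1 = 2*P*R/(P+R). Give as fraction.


F1 = 2 * P * R / (P + R)
P = TP/(TP+FP) = 8/20 = 2/5
R = TP/(TP+FN) = 8/34 = 4/17
2 * P * R = 2 * 2/5 * 4/17 = 16/85
P + R = 2/5 + 4/17 = 54/85
F1 = 16/85 / 54/85 = 8/27

8/27


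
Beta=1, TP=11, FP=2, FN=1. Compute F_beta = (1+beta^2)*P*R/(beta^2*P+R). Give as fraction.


P = TP/(TP+FP) = 11/13 = 11/13
R = TP/(TP+FN) = 11/12 = 11/12
beta^2 = 1^2 = 1
(1 + beta^2) = 2
Numerator = (1+beta^2)*P*R = 121/78
Denominator = beta^2*P + R = 11/13 + 11/12 = 275/156
F_beta = 22/25

22/25


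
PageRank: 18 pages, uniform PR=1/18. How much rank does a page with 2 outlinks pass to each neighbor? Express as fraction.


Initial PR = 1/18 = 1/18
Outlinks = 2
Contribution per link = PR / outlinks
= 1/18 / 2
= 1/36

1/36


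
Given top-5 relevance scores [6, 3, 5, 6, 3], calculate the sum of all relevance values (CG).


Cumulative Gain = sum of relevance scores
Position 1: rel=6, running sum=6
Position 2: rel=3, running sum=9
Position 3: rel=5, running sum=14
Position 4: rel=6, running sum=20
Position 5: rel=3, running sum=23
CG = 23

23


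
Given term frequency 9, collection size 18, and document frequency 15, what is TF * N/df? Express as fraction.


TF * (N/df)
= 9 * (18/15)
= 9 * 6/5
= 54/5

54/5


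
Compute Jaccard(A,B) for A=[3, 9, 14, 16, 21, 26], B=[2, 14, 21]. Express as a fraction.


A intersect B = [14, 21]
|A intersect B| = 2
A union B = [2, 3, 9, 14, 16, 21, 26]
|A union B| = 7
Jaccard = 2/7 = 2/7

2/7


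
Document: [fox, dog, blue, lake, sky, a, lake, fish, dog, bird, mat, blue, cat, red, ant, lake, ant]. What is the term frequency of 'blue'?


Document has 17 words
Scanning for 'blue':
Found at positions: [2, 11]
Count = 2

2


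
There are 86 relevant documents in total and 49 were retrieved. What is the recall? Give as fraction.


Recall = retrieved_relevant / total_relevant
= 49 / 86
= 49 / (49 + 37)
= 49/86

49/86


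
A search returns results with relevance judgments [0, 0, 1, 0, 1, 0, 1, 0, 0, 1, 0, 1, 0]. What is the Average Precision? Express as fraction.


Computing P@k for each relevant position:
Position 1: not relevant
Position 2: not relevant
Position 3: relevant, P@3 = 1/3 = 1/3
Position 4: not relevant
Position 5: relevant, P@5 = 2/5 = 2/5
Position 6: not relevant
Position 7: relevant, P@7 = 3/7 = 3/7
Position 8: not relevant
Position 9: not relevant
Position 10: relevant, P@10 = 4/10 = 2/5
Position 11: not relevant
Position 12: relevant, P@12 = 5/12 = 5/12
Position 13: not relevant
Sum of P@k = 1/3 + 2/5 + 3/7 + 2/5 + 5/12 = 277/140
AP = 277/140 / 5 = 277/700

277/700


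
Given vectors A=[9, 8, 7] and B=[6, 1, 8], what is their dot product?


Dot product = sum of element-wise products
A[0]*B[0] = 9*6 = 54
A[1]*B[1] = 8*1 = 8
A[2]*B[2] = 7*8 = 56
Sum = 54 + 8 + 56 = 118

118


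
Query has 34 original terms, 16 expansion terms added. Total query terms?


Original terms: 34
Expansion terms: 16
Total = 34 + 16 = 50

50


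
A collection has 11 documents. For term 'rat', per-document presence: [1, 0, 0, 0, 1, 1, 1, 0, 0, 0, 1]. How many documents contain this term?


Checking each document for 'rat':
Doc 1: present
Doc 2: absent
Doc 3: absent
Doc 4: absent
Doc 5: present
Doc 6: present
Doc 7: present
Doc 8: absent
Doc 9: absent
Doc 10: absent
Doc 11: present
df = sum of presences = 1 + 0 + 0 + 0 + 1 + 1 + 1 + 0 + 0 + 0 + 1 = 5

5


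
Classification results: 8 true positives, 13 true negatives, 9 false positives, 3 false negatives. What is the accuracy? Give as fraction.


Accuracy = (TP + TN) / (TP + TN + FP + FN)
TP + TN = 8 + 13 = 21
Total = 8 + 13 + 9 + 3 = 33
Accuracy = 21 / 33 = 7/11

7/11


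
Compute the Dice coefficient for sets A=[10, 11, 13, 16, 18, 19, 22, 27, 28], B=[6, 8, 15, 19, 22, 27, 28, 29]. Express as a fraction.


A intersect B = [19, 22, 27, 28]
|A intersect B| = 4
|A| = 9, |B| = 8
Dice = 2*4 / (9+8)
= 8 / 17 = 8/17

8/17


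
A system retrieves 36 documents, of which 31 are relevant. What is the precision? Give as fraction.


Precision = relevant_retrieved / total_retrieved
= 31 / 36
= 31 / (31 + 5)
= 31/36

31/36


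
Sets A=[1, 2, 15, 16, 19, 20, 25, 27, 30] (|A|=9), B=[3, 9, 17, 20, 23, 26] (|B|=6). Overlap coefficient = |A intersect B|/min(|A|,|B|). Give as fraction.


A intersect B = [20]
|A intersect B| = 1
min(|A|, |B|) = min(9, 6) = 6
Overlap = 1 / 6 = 1/6

1/6


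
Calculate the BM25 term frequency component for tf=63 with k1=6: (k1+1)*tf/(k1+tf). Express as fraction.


BM25 TF component = (k1+1)*tf / (k1+tf)
k1 = 6, tf = 63
Numerator = (6+1)*63 = 441
Denominator = 6 + 63 = 69
= 441/69 = 147/23

147/23


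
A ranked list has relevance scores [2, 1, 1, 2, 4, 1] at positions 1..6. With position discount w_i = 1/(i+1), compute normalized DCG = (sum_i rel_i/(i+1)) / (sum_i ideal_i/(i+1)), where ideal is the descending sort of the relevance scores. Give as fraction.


Position discount weights w_i = 1/(i+1) for i=1..6:
Weights = [1/2, 1/3, 1/4, 1/5, 1/6, 1/7]
Actual relevance: [2, 1, 1, 2, 4, 1]
DCG = 2/2 + 1/3 + 1/4 + 2/5 + 4/6 + 1/7 = 391/140
Ideal relevance (sorted desc): [4, 2, 2, 1, 1, 1]
Ideal DCG = 4/2 + 2/3 + 2/4 + 1/5 + 1/6 + 1/7 = 386/105
nDCG = DCG / ideal_DCG = 391/140 / 386/105 = 1173/1544

1173/1544


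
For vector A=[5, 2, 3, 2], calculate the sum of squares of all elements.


|A|^2 = sum of squared components
A[0]^2 = 5^2 = 25
A[1]^2 = 2^2 = 4
A[2]^2 = 3^2 = 9
A[3]^2 = 2^2 = 4
Sum = 25 + 4 + 9 + 4 = 42

42


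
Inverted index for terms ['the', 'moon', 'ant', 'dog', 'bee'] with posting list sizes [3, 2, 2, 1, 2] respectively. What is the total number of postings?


Summing posting list sizes:
'the': 3 postings
'moon': 2 postings
'ant': 2 postings
'dog': 1 postings
'bee': 2 postings
Total = 3 + 2 + 2 + 1 + 2 = 10

10


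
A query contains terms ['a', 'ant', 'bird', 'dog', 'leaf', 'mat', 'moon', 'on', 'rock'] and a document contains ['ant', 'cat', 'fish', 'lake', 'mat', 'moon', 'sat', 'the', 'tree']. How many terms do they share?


Query terms: ['a', 'ant', 'bird', 'dog', 'leaf', 'mat', 'moon', 'on', 'rock']
Document terms: ['ant', 'cat', 'fish', 'lake', 'mat', 'moon', 'sat', 'the', 'tree']
Common terms: ['ant', 'mat', 'moon']
Overlap count = 3

3


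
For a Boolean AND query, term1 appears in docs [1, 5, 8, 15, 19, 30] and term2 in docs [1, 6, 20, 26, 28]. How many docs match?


Boolean AND: find intersection of posting lists
term1 docs: [1, 5, 8, 15, 19, 30]
term2 docs: [1, 6, 20, 26, 28]
Intersection: [1]
|intersection| = 1

1


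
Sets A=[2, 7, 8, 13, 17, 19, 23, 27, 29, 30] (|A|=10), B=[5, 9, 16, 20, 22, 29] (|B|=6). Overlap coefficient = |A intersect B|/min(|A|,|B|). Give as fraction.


A intersect B = [29]
|A intersect B| = 1
min(|A|, |B|) = min(10, 6) = 6
Overlap = 1 / 6 = 1/6

1/6


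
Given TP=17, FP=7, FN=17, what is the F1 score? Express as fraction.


F1 = 2 * P * R / (P + R)
P = TP/(TP+FP) = 17/24 = 17/24
R = TP/(TP+FN) = 17/34 = 1/2
2 * P * R = 2 * 17/24 * 1/2 = 17/24
P + R = 17/24 + 1/2 = 29/24
F1 = 17/24 / 29/24 = 17/29

17/29


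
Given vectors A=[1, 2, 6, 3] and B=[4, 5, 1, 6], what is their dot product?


Dot product = sum of element-wise products
A[0]*B[0] = 1*4 = 4
A[1]*B[1] = 2*5 = 10
A[2]*B[2] = 6*1 = 6
A[3]*B[3] = 3*6 = 18
Sum = 4 + 10 + 6 + 18 = 38

38


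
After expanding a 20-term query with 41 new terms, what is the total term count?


Original terms: 20
Expansion terms: 41
Total = 20 + 41 = 61

61


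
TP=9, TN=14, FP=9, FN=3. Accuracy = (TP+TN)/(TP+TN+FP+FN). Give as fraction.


Accuracy = (TP + TN) / (TP + TN + FP + FN)
TP + TN = 9 + 14 = 23
Total = 9 + 14 + 9 + 3 = 35
Accuracy = 23 / 35 = 23/35

23/35


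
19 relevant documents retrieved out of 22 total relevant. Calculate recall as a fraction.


Recall = retrieved_relevant / total_relevant
= 19 / 22
= 19 / (19 + 3)
= 19/22

19/22


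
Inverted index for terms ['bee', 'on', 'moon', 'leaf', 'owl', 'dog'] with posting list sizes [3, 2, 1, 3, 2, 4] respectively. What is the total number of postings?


Summing posting list sizes:
'bee': 3 postings
'on': 2 postings
'moon': 1 postings
'leaf': 3 postings
'owl': 2 postings
'dog': 4 postings
Total = 3 + 2 + 1 + 3 + 2 + 4 = 15

15


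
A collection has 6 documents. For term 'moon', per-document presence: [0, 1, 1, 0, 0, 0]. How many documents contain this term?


Checking each document for 'moon':
Doc 1: absent
Doc 2: present
Doc 3: present
Doc 4: absent
Doc 5: absent
Doc 6: absent
df = sum of presences = 0 + 1 + 1 + 0 + 0 + 0 = 2

2


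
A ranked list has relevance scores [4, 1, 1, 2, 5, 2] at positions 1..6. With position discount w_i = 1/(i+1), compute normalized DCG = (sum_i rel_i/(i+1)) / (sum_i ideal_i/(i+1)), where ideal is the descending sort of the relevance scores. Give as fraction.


Position discount weights w_i = 1/(i+1) for i=1..6:
Weights = [1/2, 1/3, 1/4, 1/5, 1/6, 1/7]
Actual relevance: [4, 1, 1, 2, 5, 2]
DCG = 4/2 + 1/3 + 1/4 + 2/5 + 5/6 + 2/7 = 1723/420
Ideal relevance (sorted desc): [5, 4, 2, 2, 1, 1]
Ideal DCG = 5/2 + 4/3 + 2/4 + 2/5 + 1/6 + 1/7 = 353/70
nDCG = DCG / ideal_DCG = 1723/420 / 353/70 = 1723/2118

1723/2118
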